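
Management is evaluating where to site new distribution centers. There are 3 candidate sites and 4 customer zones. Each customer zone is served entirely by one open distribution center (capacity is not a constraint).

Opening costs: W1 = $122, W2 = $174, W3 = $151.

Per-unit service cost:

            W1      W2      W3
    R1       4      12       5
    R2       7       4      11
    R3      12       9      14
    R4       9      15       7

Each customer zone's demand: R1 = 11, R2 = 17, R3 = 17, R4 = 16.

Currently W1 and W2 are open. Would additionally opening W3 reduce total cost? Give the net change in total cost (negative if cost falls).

No — net change +119 (cost rises by 119).

Current service cost with {W1, W2}: 409.
Adding W3: each customer zone re-picks its cheapest; new service cost 377, saving 32.
Extra fixed cost: 151. Net change = 151 − 32 = 119.
(Totals: 705 → 824.)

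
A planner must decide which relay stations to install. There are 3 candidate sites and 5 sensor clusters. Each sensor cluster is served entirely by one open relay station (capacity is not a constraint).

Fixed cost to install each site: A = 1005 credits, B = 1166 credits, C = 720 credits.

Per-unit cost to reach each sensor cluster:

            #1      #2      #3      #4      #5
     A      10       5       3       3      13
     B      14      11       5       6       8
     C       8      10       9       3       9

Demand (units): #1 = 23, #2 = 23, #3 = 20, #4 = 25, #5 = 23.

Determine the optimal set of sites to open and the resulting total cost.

Open C only; minimum total cost 1596.

For any fixed open set, each sensor cluster goes to its cheapest open site; total = fixed + service.
{C}: #1→C 8·23=184, #2→C 10·23=230, #3→C 9·20=180, #4→C 3·25=75, #5→C 9·23=207. Service 876; fixed 720; total 1596.
{A}: #1→A 10·23=230, #2→A 5·23=115, #3→A 3·20=60, #4→A 3·25=75, #5→A 13·23=299. Service 779; fixed 1005; total 1784.
{B}: service 1009 + fixed 1166 = 2175
{A, B, C}: service 618 + fixed 2891 = 3509
No other subset beats 1596.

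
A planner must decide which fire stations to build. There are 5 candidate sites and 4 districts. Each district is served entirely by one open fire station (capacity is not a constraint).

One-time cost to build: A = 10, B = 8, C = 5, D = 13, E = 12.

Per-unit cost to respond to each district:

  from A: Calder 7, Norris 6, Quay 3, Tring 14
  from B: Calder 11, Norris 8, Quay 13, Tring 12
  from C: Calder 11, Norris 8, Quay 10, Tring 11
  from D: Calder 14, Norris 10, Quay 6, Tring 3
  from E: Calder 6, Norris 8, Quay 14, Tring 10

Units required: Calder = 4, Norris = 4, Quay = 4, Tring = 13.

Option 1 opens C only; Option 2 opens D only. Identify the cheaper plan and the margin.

Option 1: {C}: Calder→C 11·4=44, Norris→C 8·4=32, Quay→C 10·4=40, Tring→C 11·13=143. Service 259; fixed 5; total 264.
Option 2: {D}: Calder→D 14·4=56, Norris→D 10·4=40, Quay→D 6·4=24, Tring→D 3·13=39. Service 159; fixed 13; total 172.
Difference: |264 − 172| = 92.

Option 2 is cheaper by 92.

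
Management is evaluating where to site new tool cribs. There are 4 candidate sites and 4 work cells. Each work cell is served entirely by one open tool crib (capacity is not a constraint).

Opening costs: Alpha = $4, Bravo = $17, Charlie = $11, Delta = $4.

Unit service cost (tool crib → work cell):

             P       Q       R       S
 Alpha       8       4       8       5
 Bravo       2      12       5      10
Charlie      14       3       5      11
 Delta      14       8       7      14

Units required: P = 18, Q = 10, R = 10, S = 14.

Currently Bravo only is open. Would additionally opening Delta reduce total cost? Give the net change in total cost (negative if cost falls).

Current service cost with {Bravo}: 346.
Adding Delta: each work cell re-picks its cheapest; new service cost 306, saving 40.
Extra fixed cost: 4. Net change = 4 − 40 = -36.
(Totals: 363 → 327.)

Yes — net change −36 (cost falls by 36).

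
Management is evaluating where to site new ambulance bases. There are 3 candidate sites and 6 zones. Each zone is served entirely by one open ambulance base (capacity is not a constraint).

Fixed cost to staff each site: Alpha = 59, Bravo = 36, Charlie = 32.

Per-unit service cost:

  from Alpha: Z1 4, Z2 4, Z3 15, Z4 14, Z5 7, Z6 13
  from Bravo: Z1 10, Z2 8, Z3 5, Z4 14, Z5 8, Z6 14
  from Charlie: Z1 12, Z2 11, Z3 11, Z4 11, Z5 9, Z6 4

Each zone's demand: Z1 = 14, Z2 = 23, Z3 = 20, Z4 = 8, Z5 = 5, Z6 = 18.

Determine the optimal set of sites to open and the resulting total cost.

For any fixed open set, each zone goes to its cheapest open site; total = fixed + service.
{Alpha, Bravo, Charlie}: Z1→Alpha 4·14=56, Z2→Alpha 4·23=92, Z3→Bravo 5·20=100, Z4→Charlie 11·8=88, Z5→Alpha 7·5=35, Z6→Charlie 4·18=72. Service 443; fixed 127; total 570.
{Alpha, Charlie}: Z1→Alpha 4·14=56, Z2→Alpha 4·23=92, Z3→Charlie 11·20=220, Z4→Charlie 11·8=88, Z5→Alpha 7·5=35, Z6→Charlie 4·18=72. Service 563; fixed 91; total 654.
{Bravo, Charlie}: service 624 + fixed 68 = 692
{Charlie}: service 846 + fixed 32 = 878
No other subset beats 570.

Open Alpha, Bravo and Charlie; minimum total cost 570.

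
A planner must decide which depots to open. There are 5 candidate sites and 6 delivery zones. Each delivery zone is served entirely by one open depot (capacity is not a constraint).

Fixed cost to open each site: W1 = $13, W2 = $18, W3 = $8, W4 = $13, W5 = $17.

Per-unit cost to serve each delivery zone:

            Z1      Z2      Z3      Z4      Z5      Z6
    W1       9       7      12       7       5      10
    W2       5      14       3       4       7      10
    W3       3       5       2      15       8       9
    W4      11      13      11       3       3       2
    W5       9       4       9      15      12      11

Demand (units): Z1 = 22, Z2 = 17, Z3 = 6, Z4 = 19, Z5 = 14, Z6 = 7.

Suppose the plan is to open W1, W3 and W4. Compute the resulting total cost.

Total cost: 310

Each delivery zone is assigned to its cheapest site among the open ones.
{W1, W3, W4}: Z1→W3 3·22=66, Z2→W3 5·17=85, Z3→W3 2·6=12, Z4→W4 3·19=57, Z5→W4 3·14=42, Z6→W4 2·7=14. Service 276; fixed 34; total 310.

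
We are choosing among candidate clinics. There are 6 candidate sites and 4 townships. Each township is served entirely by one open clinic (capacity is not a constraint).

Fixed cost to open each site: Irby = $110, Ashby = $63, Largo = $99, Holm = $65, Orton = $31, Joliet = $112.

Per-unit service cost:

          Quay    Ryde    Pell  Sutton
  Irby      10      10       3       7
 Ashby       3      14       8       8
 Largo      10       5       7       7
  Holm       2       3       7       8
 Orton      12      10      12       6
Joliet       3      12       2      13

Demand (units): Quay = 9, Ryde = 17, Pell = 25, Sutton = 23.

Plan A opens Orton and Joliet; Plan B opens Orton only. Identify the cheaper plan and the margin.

Plan A is cheaper by 219.

Plan A: {Orton, Joliet}: Quay→Joliet 3·9=27, Ryde→Orton 10·17=170, Pell→Joliet 2·25=50, Sutton→Orton 6·23=138. Service 385; fixed 143; total 528.
Plan B: {Orton}: Quay→Orton 12·9=108, Ryde→Orton 10·17=170, Pell→Orton 12·25=300, Sutton→Orton 6·23=138. Service 716; fixed 31; total 747.
Difference: |528 − 747| = 219.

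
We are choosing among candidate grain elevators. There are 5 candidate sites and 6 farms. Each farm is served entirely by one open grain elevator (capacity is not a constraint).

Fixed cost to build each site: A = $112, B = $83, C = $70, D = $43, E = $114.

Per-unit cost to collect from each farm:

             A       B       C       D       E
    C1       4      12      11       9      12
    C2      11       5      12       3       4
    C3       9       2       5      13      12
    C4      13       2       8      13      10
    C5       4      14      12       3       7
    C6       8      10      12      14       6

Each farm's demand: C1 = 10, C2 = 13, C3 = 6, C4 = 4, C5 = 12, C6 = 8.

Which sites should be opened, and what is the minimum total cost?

For any fixed open set, each farm goes to its cheapest open site; total = fixed + service.
{B, D}: C1→D 9·10=90, C2→D 3·13=39, C3→B 2·6=12, C4→B 2·4=8, C5→D 3·12=36, C6→B 10·8=80. Service 265; fixed 126; total 391.
{A, B}: C1→A 4·10=40, C2→B 5·13=65, C3→B 2·6=12, C4→B 2·4=8, C5→A 4·12=48, C6→A 8·8=64. Service 237; fixed 195; total 432.
{C, D}: C1→D 9·10=90, C2→D 3·13=39, C3→C 5·6=30, C4→C 8·4=32, C5→D 3·12=36, C6→C 12·8=96. Service 323; fixed 113; total 436.
{A, B, C, D, E}: service 183 + fixed 422 = 605
No other subset beats 391.

Open B and D; minimum total cost 391.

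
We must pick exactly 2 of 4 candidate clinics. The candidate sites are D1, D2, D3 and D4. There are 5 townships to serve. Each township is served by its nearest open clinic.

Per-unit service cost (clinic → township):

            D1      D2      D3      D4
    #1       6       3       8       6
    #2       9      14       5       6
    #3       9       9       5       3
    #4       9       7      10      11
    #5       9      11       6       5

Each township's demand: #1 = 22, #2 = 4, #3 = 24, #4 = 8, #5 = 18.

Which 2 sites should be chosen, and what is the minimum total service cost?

Choose D2 and D4; total service cost 308.

With exactly 2 open, each township uses its cheapest among the chosen.
{D2, D4}: #1→D2 3·22=66, #2→D4 6·4=24, #3→D4 3·24=72, #4→D2 7·8=56, #5→D4 5·18=90. Service cost 308.
{D2, D3}: service cost 370
{D1, D4}: service cost 390
Among all 6 size-2 choices, {D2, D4} is lowest.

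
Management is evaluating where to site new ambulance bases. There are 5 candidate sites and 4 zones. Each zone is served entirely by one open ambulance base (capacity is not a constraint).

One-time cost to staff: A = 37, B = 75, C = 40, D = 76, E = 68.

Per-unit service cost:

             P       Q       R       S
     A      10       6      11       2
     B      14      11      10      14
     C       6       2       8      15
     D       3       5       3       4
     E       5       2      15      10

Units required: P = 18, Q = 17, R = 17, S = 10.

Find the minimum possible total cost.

For any fixed open set, each zone goes to its cheapest open site; total = fixed + service.
{C, D}: P→D 3·18=54, Q→C 2·17=34, R→D 3·17=51, S→D 4·10=40. Service 179; fixed 116; total 295.
{D}: P→D 3·18=54, Q→D 5·17=85, R→D 3·17=51, S→D 4·10=40. Service 230; fixed 76; total 306.
{A, C, D}: service 159 + fixed 153 = 312
{A, B, C, D, E}: service 159 + fixed 296 = 455
No other subset beats 295.

Minimum total cost: 295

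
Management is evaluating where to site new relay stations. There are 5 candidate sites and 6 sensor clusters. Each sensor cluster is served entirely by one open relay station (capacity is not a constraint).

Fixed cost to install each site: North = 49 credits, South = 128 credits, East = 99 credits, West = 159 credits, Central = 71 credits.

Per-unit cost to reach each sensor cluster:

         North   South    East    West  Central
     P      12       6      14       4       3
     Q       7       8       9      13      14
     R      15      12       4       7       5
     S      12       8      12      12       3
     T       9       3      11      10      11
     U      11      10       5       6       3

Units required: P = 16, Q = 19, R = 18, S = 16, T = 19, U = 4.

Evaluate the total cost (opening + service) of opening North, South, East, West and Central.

Total cost: 876

Each sensor cluster is assigned to its cheapest site among the open ones.
{North, South, East, West, Central}: P→Central 3·16=48, Q→North 7·19=133, R→East 4·18=72, S→Central 3·16=48, T→South 3·19=57, U→Central 3·4=12. Service 370; fixed 506; total 876.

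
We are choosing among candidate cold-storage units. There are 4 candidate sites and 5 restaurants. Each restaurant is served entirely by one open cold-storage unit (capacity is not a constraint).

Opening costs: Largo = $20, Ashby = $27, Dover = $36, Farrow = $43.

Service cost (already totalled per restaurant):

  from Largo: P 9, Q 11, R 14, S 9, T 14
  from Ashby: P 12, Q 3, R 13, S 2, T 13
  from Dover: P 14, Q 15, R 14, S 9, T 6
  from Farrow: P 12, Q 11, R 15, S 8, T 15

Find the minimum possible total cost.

Minimum total cost: 70

For any fixed open set, each restaurant goes to its cheapest open site; total = fixed + service.
{Ashby}: P→Ashby 12, Q→Ashby 3, R→Ashby 13, S→Ashby 2, T→Ashby 13. Service 43; fixed 27; total 70.
{Largo}: P→Largo 9, Q→Largo 11, R→Largo 14, S→Largo 9, T→Largo 14. Service 57; fixed 20; total 77.
{Largo, Ashby}: service 40 + fixed 47 = 87
{Largo, Ashby, Dover, Farrow}: service 33 + fixed 126 = 159
(All 15 nonempty subsets were checked; Ashby only is lowest.)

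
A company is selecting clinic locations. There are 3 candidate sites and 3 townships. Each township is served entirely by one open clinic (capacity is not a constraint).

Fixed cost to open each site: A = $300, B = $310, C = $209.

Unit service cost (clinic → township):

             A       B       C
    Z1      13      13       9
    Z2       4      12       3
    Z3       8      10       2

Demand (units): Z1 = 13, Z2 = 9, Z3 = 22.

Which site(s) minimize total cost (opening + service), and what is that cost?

Open C only; minimum total cost 397.

For any fixed open set, each township goes to its cheapest open site; total = fixed + service.
{C}: Z1→C 9·13=117, Z2→C 3·9=27, Z3→C 2·22=44. Service 188; fixed 209; total 397.
{A}: Z1→A 13·13=169, Z2→A 4·9=36, Z3→A 8·22=176. Service 381; fixed 300; total 681.
{A, C}: service 188 + fixed 509 = 697
{A, B, C}: service 188 + fixed 819 = 1007
No other subset beats 397.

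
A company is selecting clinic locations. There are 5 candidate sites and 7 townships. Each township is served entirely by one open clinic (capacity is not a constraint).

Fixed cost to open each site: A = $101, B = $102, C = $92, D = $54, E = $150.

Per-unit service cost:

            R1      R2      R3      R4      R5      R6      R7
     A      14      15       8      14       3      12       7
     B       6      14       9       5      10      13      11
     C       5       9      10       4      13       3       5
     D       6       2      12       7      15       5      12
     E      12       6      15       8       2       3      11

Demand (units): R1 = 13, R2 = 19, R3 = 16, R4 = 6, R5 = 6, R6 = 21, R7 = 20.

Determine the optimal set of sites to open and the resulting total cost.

Open C and D; minimum total cost 674.

For any fixed open set, each township goes to its cheapest open site; total = fixed + service.
{C, D}: R1→C 5·13=65, R2→D 2·19=38, R3→C 10·16=160, R4→C 4·6=24, R5→C 13·6=78, R6→C 3·21=63, R7→C 5·20=100. Service 528; fixed 146; total 674.
{A, C, D}: R1→C 5·13=65, R2→D 2·19=38, R3→A 8·16=128, R4→C 4·6=24, R5→A 3·6=18, R6→C 3·21=63, R7→C 5·20=100. Service 436; fixed 247; total 683.
{A, D}: R1→D 6·13=78, R2→D 2·19=38, R3→A 8·16=128, R4→D 7·6=42, R5→A 3·6=18, R6→D 5·21=105, R7→A 7·20=140. Service 549; fixed 155; total 704.
{A, B, C, D, E}: service 430 + fixed 499 = 929
No other subset beats 674.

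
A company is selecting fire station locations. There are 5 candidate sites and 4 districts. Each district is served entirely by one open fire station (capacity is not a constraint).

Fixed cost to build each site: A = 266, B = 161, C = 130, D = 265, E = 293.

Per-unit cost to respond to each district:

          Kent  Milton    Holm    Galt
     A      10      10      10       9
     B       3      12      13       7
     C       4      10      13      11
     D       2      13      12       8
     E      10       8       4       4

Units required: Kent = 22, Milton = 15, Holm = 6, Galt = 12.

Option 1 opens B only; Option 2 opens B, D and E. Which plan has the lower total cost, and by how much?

Option 1 is cheaper by 386.

Option 1: {B}: Kent→B 3·22=66, Milton→B 12·15=180, Holm→B 13·6=78, Galt→B 7·12=84. Service 408; fixed 161; total 569.
Option 2: {B, D, E}: Kent→D 2·22=44, Milton→E 8·15=120, Holm→E 4·6=24, Galt→E 4·12=48. Service 236; fixed 719; total 955.
Difference: |569 − 955| = 386.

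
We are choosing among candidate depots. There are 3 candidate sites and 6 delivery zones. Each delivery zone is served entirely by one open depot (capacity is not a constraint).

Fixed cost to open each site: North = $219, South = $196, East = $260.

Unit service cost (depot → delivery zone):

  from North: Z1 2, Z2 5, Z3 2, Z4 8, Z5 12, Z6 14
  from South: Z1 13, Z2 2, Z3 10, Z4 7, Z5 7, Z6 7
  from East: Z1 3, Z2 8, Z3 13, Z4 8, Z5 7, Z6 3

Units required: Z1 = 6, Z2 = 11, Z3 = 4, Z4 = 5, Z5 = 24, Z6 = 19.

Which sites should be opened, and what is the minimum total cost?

For any fixed open set, each delivery zone goes to its cheapest open site; total = fixed + service.
{South}: Z1→South 13·6=78, Z2→South 2·11=22, Z3→South 10·4=40, Z4→South 7·5=35, Z5→South 7·24=168, Z6→South 7·19=133. Service 476; fixed 196; total 672.
{East}: service 423 + fixed 260 = 683
{North, South}: service 378 + fixed 415 = 793
{North, South, East}: Z1→North 2·6=12, Z2→South 2·11=22, Z3→North 2·4=8, Z4→South 7·5=35, Z5→South 7·24=168, Z6→East 3·19=57. Service 302; fixed 675; total 977.
No other subset beats 672.

Open South only; minimum total cost 672.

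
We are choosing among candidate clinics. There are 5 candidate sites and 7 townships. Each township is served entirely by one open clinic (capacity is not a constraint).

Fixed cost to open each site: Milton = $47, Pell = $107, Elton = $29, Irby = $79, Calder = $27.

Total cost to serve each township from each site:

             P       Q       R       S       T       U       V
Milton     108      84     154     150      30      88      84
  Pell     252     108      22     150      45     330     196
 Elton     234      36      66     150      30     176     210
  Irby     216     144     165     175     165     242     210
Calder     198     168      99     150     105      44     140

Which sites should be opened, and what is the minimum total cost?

Open Milton, Elton and Calder; minimum total cost 621.

For any fixed open set, each township goes to its cheapest open site; total = fixed + service.
{Milton, Elton, Calder}: P→Milton 108, Q→Elton 36, R→Elton 66, S→Milton 150, T→Milton 30, U→Calder 44, V→Milton 84. Service 518; fixed 103; total 621.
{Milton, Elton}: P→Milton 108, Q→Elton 36, R→Elton 66, S→Milton 150, T→Milton 30, U→Milton 88, V→Milton 84. Service 562; fixed 76; total 638.
{Milton, Calder}: service 599 + fixed 74 = 673
{Milton, Pell, Elton, Irby, Calder}: P→Milton 108, Q→Elton 36, R→Pell 22, S→Milton 150, T→Milton 30, U→Calder 44, V→Milton 84. Service 474; fixed 289; total 763.
No other subset beats 621.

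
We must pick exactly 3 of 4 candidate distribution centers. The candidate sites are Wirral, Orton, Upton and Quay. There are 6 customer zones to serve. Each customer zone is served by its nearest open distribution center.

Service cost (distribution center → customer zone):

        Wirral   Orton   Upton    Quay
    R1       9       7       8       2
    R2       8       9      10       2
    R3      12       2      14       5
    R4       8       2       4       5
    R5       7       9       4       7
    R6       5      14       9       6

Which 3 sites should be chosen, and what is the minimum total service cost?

Choose Orton, Upton and Quay; total service cost 18.

With exactly 3 open, each customer zone uses its cheapest among the chosen.
{Orton, Upton, Quay}: R1→Quay 2, R2→Quay 2, R3→Orton 2, R4→Orton 2, R5→Upton 4, R6→Quay 6. Service cost 18.
{Wirral, Orton, Quay}: service cost 20
{Wirral, Upton, Quay}: service cost 22
Among all 4 size-3 choices, {Orton, Upton, Quay} is lowest.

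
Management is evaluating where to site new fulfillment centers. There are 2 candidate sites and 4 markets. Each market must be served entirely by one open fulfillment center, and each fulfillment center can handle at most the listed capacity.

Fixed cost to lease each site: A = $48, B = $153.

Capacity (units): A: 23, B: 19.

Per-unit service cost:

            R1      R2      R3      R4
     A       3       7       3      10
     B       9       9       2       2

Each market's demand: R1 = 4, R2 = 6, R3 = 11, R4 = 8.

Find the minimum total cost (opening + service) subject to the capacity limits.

Open {A, B}: R1→A 3·4=12, R2→A 7·6=42, R3→B 2·11=22, R4→B 2·8=16.
Loads: A carries 10/23, B carries 19/19. Service 92; fixed 201; total 293.
Next best feasible plan costs 304.

Minimum total cost: 293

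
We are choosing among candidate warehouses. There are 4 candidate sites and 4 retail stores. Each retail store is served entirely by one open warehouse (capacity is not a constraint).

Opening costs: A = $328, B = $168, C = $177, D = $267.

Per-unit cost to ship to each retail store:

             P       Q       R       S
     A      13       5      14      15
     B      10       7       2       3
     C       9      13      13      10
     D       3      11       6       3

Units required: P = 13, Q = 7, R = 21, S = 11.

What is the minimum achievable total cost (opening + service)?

For any fixed open set, each retail store goes to its cheapest open site; total = fixed + service.
{B}: P→B 10·13=130, Q→B 7·7=49, R→B 2·21=42, S→B 3·11=33. Service 254; fixed 168; total 422.
{D}: P→D 3·13=39, Q→D 11·7=77, R→D 6·21=126, S→D 3·11=33. Service 275; fixed 267; total 542.
{B, C}: service 241 + fixed 345 = 586
{A, B, C, D}: service 149 + fixed 940 = 1089
(All 15 nonempty subsets were checked; B only is lowest.)

Minimum total cost: 422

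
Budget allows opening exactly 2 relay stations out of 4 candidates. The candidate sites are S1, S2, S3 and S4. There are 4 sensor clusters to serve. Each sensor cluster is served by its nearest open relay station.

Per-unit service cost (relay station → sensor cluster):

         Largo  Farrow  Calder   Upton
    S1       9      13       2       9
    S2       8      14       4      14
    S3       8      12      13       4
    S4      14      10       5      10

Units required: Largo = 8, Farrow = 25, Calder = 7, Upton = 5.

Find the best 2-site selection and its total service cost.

With exactly 2 open, each sensor cluster uses its cheapest among the chosen.
{S3, S4}: Largo→S3 8·8=64, Farrow→S4 10·25=250, Calder→S4 5·7=35, Upton→S3 4·5=20. Service cost 369.
{S1, S4}: service cost 381
{S2, S4}: service cost 392
Among all 6 size-2 choices, {S3, S4} is lowest.

Choose S3 and S4; total service cost 369.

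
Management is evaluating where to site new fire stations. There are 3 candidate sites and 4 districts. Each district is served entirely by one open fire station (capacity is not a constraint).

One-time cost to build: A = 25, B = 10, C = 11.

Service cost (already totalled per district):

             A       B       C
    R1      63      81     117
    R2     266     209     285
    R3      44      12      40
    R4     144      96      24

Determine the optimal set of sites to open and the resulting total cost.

For any fixed open set, each district goes to its cheapest open site; total = fixed + service.
{B, C}: R1→B 81, R2→B 209, R3→B 12, R4→C 24. Service 326; fixed 21; total 347.
{A, B, C}: service 308 + fixed 46 = 354
{B}: service 398 + fixed 10 = 408
(All 7 nonempty subsets were checked; B and C is lowest.)

Open B and C; minimum total cost 347.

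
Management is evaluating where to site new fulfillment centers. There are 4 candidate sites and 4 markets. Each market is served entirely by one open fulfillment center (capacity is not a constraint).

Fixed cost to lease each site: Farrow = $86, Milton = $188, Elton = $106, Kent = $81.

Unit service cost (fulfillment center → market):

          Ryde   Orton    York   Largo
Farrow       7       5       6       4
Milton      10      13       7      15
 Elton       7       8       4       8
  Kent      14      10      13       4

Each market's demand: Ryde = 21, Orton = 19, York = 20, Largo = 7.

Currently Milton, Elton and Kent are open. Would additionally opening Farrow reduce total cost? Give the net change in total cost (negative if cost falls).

Current service cost with {Milton, Elton, Kent}: 407.
Adding Farrow: each market re-picks its cheapest; new service cost 350, saving 57.
Extra fixed cost: 86. Net change = 86 − 57 = 29.
(Totals: 782 → 811.)

No — net change +29 (cost rises by 29).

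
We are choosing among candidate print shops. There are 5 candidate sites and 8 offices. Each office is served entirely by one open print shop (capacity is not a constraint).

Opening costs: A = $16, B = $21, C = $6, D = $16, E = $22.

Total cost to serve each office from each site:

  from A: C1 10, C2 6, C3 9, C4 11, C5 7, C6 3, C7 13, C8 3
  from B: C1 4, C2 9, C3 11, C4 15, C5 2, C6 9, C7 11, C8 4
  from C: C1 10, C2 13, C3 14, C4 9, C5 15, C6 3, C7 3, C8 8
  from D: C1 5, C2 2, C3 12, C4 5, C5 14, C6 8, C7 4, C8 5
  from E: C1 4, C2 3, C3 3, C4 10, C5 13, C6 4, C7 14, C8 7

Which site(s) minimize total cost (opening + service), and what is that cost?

For any fixed open set, each office goes to its cheapest open site; total = fixed + service.
{A, D}: C1→D 5, C2→D 2, C3→A 9, C4→D 5, C5→A 7, C6→A 3, C7→D 4, C8→A 3. Service 38; fixed 32; total 70.
{C, D}: service 49 + fixed 22 = 71
{D}: C1→D 5, C2→D 2, C3→D 12, C4→D 5, C5→D 14, C6→D 8, C7→D 4, C8→D 5. Service 55; fixed 16; total 71.
{A, B, C, D, E}: C1→B 4, C2→D 2, C3→E 3, C4→D 5, C5→B 2, C6→A 3, C7→C 3, C8→A 3. Service 25; fixed 81; total 106.
No other subset beats 70.

Open A and D; minimum total cost 70.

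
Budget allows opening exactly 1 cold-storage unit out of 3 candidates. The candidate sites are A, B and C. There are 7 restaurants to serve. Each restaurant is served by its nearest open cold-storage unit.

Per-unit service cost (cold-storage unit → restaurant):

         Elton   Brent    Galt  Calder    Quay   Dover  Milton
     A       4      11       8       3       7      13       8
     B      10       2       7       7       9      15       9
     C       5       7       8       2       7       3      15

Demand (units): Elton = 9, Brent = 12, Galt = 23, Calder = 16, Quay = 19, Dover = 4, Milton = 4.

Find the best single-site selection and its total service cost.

Choose C only; total service cost 550.

With exactly 1 open, each restaurant uses its cheapest among the chosen.
{C}: Elton→C 5·9=45, Brent→C 7·12=84, Galt→C 8·23=184, Calder→C 2·16=32, Quay→C 7·19=133, Dover→C 3·4=12, Milton→C 15·4=60. Service cost 550.
{A}: service cost 617
{B}: service cost 654
Among all 3 size-1 choices, {C} is lowest.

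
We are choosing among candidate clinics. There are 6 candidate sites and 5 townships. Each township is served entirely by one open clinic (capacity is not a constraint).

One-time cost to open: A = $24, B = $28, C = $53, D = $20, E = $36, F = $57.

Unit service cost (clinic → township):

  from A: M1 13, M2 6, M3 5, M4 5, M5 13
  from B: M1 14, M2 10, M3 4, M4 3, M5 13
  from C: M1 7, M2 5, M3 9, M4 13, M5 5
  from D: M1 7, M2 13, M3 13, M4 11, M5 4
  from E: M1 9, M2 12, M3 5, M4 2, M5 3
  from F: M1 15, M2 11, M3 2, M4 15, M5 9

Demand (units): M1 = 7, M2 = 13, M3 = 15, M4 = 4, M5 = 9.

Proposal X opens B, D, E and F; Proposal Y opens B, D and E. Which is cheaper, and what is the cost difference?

Proposal Y is cheaper by 27.

Proposal X: {B, D, E, F}: M1→D 7·7=49, M2→B 10·13=130, M3→F 2·15=30, M4→E 2·4=8, M5→E 3·9=27. Service 244; fixed 141; total 385.
Proposal Y: {B, D, E}: M1→D 7·7=49, M2→B 10·13=130, M3→B 4·15=60, M4→E 2·4=8, M5→E 3·9=27. Service 274; fixed 84; total 358.
Difference: |385 − 358| = 27.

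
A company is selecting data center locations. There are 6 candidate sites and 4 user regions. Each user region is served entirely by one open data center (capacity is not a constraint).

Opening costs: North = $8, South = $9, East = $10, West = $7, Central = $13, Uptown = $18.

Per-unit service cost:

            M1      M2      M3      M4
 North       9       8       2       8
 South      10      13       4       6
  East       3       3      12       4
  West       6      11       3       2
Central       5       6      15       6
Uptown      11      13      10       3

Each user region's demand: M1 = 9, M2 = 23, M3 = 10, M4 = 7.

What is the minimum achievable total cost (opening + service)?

Minimum total cost: 155

For any fixed open set, each user region goes to its cheapest open site; total = fixed + service.
{North, East, West}: M1→East 3·9=27, M2→East 3·23=69, M3→North 2·10=20, M4→West 2·7=14. Service 130; fixed 25; total 155.
{East, West}: M1→East 3·9=27, M2→East 3·23=69, M3→West 3·10=30, M4→West 2·7=14. Service 140; fixed 17; total 157.
{North, East}: service 144 + fixed 18 = 162
{North, South, East, West, Central, Uptown}: service 130 + fixed 65 = 195
No other subset beats 155.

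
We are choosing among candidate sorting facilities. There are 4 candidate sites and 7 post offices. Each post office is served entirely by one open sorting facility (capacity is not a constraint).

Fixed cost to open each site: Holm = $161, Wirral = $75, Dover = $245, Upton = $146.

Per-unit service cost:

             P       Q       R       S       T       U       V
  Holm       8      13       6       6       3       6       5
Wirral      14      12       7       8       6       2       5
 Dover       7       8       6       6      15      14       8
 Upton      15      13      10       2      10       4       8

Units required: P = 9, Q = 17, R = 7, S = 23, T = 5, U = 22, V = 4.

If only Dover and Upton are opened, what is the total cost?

Each post office is assigned to its cheapest site among the open ones.
{Dover, Upton}: P→Dover 7·9=63, Q→Dover 8·17=136, R→Dover 6·7=42, S→Upton 2·23=46, T→Upton 10·5=50, U→Upton 4·22=88, V→Dover 8·4=32. Service 457; fixed 391; total 848.

Total cost: 848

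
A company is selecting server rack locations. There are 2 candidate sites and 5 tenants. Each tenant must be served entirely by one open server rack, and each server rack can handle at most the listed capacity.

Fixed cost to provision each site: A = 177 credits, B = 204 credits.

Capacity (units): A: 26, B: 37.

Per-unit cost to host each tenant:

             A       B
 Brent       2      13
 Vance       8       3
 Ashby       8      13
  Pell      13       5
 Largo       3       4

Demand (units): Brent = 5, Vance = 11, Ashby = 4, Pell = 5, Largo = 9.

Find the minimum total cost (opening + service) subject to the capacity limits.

Open {B}: Brent→B 13·5=65, Vance→B 3·11=33, Ashby→B 13·4=52, Pell→B 5·5=25, Largo→B 4·9=36.
Loads: B carries 34/37. Service 211; fixed 204; total 415.
Next best feasible plan costs 508.

Minimum total cost: 415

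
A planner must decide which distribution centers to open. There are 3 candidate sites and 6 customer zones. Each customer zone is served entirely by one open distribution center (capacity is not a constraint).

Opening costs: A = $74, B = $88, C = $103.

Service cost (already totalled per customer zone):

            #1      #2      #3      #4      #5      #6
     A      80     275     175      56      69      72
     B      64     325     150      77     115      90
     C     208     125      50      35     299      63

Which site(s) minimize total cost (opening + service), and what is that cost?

Open A and C; minimum total cost 599.

For any fixed open set, each customer zone goes to its cheapest open site; total = fixed + service.
{A, C}: #1→A 80, #2→C 125, #3→C 50, #4→C 35, #5→A 69, #6→C 63. Service 422; fixed 177; total 599.
{B, C}: #1→B 64, #2→C 125, #3→C 50, #4→C 35, #5→B 115, #6→C 63. Service 452; fixed 191; total 643.
{A, B, C}: service 406 + fixed 265 = 671
{A}: #1→A 80, #2→A 275, #3→A 175, #4→A 56, #5→A 69, #6→A 72. Service 727; fixed 74; total 801.
No other subset beats 599.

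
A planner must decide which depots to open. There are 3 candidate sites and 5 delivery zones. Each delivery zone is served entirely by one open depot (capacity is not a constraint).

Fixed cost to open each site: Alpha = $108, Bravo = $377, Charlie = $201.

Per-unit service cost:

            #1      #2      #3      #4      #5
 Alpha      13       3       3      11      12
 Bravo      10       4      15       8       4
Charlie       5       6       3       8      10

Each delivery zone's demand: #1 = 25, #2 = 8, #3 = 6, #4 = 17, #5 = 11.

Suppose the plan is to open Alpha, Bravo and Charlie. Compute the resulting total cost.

Each delivery zone is assigned to its cheapest site among the open ones.
{Alpha, Bravo, Charlie}: #1→Charlie 5·25=125, #2→Alpha 3·8=24, #3→Alpha 3·6=18, #4→Bravo 8·17=136, #5→Bravo 4·11=44. Service 347; fixed 686; total 1033.

Total cost: 1033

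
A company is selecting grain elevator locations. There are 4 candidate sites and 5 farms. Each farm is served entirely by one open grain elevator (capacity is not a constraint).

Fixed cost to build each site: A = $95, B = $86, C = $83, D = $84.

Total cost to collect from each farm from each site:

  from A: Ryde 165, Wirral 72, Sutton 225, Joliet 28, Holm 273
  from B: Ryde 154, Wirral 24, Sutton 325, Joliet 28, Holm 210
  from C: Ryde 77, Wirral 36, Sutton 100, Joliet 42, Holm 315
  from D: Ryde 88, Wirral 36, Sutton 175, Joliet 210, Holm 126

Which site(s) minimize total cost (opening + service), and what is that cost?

For any fixed open set, each farm goes to its cheapest open site; total = fixed + service.
{C, D}: Ryde→C 77, Wirral→C 36, Sutton→C 100, Joliet→C 42, Holm→D 126. Service 381; fixed 167; total 548.
{B, C}: service 439 + fixed 169 = 608
{B, C, D}: service 355 + fixed 253 = 608
{A, B, C, D}: service 355 + fixed 348 = 703
No other subset beats 548.

Open C and D; minimum total cost 548.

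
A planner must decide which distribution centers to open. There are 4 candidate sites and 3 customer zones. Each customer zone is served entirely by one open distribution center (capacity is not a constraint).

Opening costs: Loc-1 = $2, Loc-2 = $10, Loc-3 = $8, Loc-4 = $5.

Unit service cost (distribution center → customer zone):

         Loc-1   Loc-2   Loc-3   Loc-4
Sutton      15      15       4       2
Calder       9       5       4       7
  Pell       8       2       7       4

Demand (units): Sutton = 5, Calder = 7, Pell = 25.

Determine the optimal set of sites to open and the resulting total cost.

Open Loc-2 and Loc-4; minimum total cost 110.

For any fixed open set, each customer zone goes to its cheapest open site; total = fixed + service.
{Loc-2, Loc-4}: Sutton→Loc-4 2·5=10, Calder→Loc-2 5·7=35, Pell→Loc-2 2·25=50. Service 95; fixed 15; total 110.
{Loc-2, Loc-3, Loc-4}: Sutton→Loc-4 2·5=10, Calder→Loc-3 4·7=28, Pell→Loc-2 2·25=50. Service 88; fixed 23; total 111.
{Loc-1, Loc-2, Loc-4}: Sutton→Loc-4 2·5=10, Calder→Loc-2 5·7=35, Pell→Loc-2 2·25=50. Service 95; fixed 17; total 112.
{Loc-1, Loc-2, Loc-3, Loc-4}: service 88 + fixed 25 = 113
No other subset beats 110.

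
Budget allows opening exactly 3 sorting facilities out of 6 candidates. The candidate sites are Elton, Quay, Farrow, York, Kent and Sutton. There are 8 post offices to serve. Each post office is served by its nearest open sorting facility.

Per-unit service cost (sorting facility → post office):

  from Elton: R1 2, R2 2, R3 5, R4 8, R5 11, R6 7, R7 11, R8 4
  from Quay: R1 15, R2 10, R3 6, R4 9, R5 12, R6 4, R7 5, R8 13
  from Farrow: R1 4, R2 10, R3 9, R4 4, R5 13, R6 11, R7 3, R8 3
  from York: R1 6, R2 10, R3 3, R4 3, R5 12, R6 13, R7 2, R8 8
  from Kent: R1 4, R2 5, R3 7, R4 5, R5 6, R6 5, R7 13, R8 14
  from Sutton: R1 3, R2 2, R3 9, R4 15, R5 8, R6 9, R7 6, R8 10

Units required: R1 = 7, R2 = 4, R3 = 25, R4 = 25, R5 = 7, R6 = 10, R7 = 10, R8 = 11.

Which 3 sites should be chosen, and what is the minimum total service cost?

Choose Elton, York and Kent; total service cost 328.

With exactly 3 open, each post office uses its cheapest among the chosen.
{Elton, York, Kent}: R1→Elton 2·7=14, R2→Elton 2·4=8, R3→York 3·25=75, R4→York 3·25=75, R5→Kent 6·7=42, R6→Kent 5·10=50, R7→York 2·10=20, R8→Elton 4·11=44. Service cost 328.
{Farrow, York, Kent}: service cost 343
{Elton, Quay, York}: service cost 353
Among all 20 size-3 choices, {Elton, York, Kent} is lowest.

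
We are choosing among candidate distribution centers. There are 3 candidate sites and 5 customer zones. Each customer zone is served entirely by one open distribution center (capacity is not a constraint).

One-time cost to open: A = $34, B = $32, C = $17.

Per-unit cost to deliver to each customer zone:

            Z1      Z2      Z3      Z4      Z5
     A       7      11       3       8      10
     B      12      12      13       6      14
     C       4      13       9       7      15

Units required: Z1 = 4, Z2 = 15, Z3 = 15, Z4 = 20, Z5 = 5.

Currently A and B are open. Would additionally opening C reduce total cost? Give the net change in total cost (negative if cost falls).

No — net change +5 (cost rises by 5).

Current service cost with {A, B}: 408.
Adding C: each customer zone re-picks its cheapest; new service cost 396, saving 12.
Extra fixed cost: 17. Net change = 17 − 12 = 5.
(Totals: 474 → 479.)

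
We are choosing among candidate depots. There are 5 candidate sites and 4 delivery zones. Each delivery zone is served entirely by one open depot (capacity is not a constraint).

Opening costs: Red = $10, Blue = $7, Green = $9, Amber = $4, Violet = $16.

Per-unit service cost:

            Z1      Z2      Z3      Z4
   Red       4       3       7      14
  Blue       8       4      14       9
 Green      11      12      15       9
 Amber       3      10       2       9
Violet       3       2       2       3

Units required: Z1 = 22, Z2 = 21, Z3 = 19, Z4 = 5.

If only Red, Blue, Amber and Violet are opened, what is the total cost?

Each delivery zone is assigned to its cheapest site among the open ones.
{Red, Blue, Amber, Violet}: Z1→Amber 3·22=66, Z2→Violet 2·21=42, Z3→Amber 2·19=38, Z4→Violet 3·5=15. Service 161; fixed 37; total 198.

Total cost: 198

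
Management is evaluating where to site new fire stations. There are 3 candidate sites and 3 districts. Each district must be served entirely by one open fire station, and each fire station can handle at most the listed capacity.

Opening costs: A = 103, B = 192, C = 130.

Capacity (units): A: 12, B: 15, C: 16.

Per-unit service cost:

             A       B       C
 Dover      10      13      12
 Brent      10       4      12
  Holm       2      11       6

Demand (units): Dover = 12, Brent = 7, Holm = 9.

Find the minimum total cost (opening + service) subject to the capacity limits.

Minimum total cost: 491

Open {A, C}: Dover→A 10·12=120, Brent→C 12·7=84, Holm→C 6·9=54.
Loads: A carries 12/12, C carries 16/16. Service 258; fixed 233; total 491.
Next best feasible plan costs 615.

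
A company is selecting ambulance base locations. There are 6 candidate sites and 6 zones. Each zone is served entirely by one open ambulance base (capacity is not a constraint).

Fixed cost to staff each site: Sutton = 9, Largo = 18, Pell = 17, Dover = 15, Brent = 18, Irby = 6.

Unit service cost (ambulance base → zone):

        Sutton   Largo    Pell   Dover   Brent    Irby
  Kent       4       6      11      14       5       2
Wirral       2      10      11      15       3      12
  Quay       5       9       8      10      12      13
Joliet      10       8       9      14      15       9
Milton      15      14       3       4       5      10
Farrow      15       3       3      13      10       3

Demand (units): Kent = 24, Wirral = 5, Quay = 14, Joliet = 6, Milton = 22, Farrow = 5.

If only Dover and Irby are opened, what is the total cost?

Each zone is assigned to its cheapest site among the open ones.
{Dover, Irby}: Kent→Irby 2·24=48, Wirral→Irby 12·5=60, Quay→Dover 10·14=140, Joliet→Irby 9·6=54, Milton→Dover 4·22=88, Farrow→Irby 3·5=15. Service 405; fixed 21; total 426.

Total cost: 426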